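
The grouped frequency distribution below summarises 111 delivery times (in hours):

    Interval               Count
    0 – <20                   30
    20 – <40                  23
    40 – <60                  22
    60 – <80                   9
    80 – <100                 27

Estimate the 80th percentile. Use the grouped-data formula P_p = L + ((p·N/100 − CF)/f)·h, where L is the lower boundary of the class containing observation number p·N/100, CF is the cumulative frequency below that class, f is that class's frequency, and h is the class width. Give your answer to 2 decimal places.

83.56

N = 111; target position k = 80/100 · 111 = 88.8.
Cumulative frequencies: 30, 53, 75, 84, 111.
Observation 88.8 falls in the class 80 – <100.
L = 80, CF = 84, f = 27, h = 20.
P80 = 80 + ((88.8 − 84)/27)·20 = 80 + 3.55556 = 83.5556.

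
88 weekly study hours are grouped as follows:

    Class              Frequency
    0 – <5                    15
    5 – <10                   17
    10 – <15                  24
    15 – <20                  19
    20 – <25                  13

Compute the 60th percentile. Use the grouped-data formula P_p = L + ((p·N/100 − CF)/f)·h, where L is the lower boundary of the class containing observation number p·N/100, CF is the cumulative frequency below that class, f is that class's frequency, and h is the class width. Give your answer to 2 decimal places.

14.33

N = 88; target position k = 60/100 · 88 = 52.8.
Cumulative frequencies: 15, 32, 56, 75, 88.
Observation 52.8 falls in the class 10 – <15.
L = 10, CF = 32, f = 24, h = 5.
P60 = 10 + ((52.8 − 32)/24)·5 = 10 + 4.33333 = 14.3333.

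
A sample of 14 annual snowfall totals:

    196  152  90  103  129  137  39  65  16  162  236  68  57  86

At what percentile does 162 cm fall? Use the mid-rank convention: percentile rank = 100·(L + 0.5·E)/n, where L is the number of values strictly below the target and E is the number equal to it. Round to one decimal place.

Sorted: 16, 39, 57, 65, 68, 86, 90, 103, 129, 137, 152, 162, 196, 236.
Count below 162: L = 11; count equal: E = 1; n = 14.
Percentile rank = 100·(11 + 0.5·1)/14 = 100·11.5/14 = 82.14.

82.1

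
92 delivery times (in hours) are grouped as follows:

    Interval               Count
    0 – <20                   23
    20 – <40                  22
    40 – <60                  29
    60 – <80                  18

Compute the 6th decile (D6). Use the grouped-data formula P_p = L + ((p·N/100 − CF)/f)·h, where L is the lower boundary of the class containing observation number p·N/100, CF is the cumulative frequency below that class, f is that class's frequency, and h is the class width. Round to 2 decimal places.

47.03

N = 92; target position k = 60/100 · 92 = 55.2.
Cumulative frequencies: 23, 45, 74, 92.
Observation 55.2 falls in the class 40 – <60.
L = 40, CF = 45, f = 29, h = 20.
P60 = 40 + ((55.2 − 45)/29)·20 = 40 + 7.03448 = 47.0345.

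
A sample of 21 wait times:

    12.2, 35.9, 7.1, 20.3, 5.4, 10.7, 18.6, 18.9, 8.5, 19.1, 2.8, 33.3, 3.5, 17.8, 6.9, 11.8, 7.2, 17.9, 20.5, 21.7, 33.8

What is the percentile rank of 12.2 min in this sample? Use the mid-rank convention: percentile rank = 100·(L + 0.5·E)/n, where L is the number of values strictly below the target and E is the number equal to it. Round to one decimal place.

Sorted: 2.8, 3.5, 5.4, 6.9, 7.1, 7.2, 8.5, 10.7, 11.8, 12.2, 17.8, 17.9, 18.6, 18.9, 19.1, 20.3, 20.5, 21.7, 33.3, 33.8, 35.9.
Count below 12.2: L = 9; count equal: E = 1; n = 21.
Percentile rank = 100·(9 + 0.5·1)/21 = 100·9.5/21 = 45.24.

45.2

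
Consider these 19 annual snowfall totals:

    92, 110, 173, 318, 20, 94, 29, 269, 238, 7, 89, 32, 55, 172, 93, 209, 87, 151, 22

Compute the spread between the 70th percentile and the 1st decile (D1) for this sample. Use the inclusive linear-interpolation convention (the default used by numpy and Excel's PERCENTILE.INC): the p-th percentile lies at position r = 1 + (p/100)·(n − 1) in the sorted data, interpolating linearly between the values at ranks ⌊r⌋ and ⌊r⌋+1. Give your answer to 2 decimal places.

142.00

Sorted: 7, 20, 22, 29, 32, 55, 87, 89, 92, 93, 94, 110, 151, 172, 173, 209, 238, 269, 318.
n = 19.
P10: r = 2.8; ranks 2–3 are 20, 22; interpolating gives 21.6.
P70: r = 13.6; ranks 13–14 are 151, 172; interpolating gives 163.6.
Difference: 163.6 − 21.6 = 142.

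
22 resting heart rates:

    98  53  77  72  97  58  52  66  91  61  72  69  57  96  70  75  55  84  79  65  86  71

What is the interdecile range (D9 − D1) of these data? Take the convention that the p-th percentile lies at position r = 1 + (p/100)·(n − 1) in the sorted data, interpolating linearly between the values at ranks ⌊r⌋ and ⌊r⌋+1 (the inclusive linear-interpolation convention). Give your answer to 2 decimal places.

40.30

Sorted: 52, 53, 55, 57, 58, 61, 65, 66, 69, 70, 71, 72, 72, 75, 77, 79, 84, 86, 91, 96, 97, 98.
n = 22.
P10: r = 3.1; ranks 3–4 are 55, 57; interpolating gives 55.2.
P90: r = 19.9; ranks 19–20 are 91, 96; interpolating gives 95.5.
Difference: 95.5 − 55.2 = 40.3.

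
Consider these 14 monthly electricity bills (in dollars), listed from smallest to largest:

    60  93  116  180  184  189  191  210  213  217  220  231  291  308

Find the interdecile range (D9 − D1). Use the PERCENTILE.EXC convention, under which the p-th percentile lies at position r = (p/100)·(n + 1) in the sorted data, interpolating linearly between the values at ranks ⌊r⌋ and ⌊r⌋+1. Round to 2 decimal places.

n = 14.
P10: r = 1.5; ranks 1–2 are 60, 93; interpolating gives 76.5.
P90: r = 13.5; ranks 13–14 are 291, 308; interpolating gives 299.5.
Difference: 299.5 − 76.5 = 223.

223.00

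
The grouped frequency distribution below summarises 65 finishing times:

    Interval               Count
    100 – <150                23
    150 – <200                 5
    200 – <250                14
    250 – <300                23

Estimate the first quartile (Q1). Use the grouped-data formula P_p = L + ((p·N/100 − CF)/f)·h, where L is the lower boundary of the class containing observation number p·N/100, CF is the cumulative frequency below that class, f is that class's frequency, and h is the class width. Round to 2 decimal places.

N = 65; target position k = 25/100 · 65 = 16.25.
Cumulative frequencies: 23, 28, 42, 65.
Observation 16.25 falls in the class 100 – <150.
L = 100, CF = 0, f = 23, h = 50.
P25 = 100 + ((16.25 − 0)/23)·50 = 100 + 35.3261 = 135.326.

135.33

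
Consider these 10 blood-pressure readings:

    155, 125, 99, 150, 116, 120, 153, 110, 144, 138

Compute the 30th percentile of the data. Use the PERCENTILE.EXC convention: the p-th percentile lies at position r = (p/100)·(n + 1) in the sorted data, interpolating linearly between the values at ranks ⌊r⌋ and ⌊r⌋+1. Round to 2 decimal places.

117.20

Sorted: 99, 110, 116, 120, 125, 138, 144, 150, 153, 155.
n = 10.
r = (30/100)·(10 + 1) = 3.3.
Rank 3 is 116 and rank 4 is 120.
Interpolate: 116 + 0.3·(120 − 116) = 116 + 0.3·4 = 117.2.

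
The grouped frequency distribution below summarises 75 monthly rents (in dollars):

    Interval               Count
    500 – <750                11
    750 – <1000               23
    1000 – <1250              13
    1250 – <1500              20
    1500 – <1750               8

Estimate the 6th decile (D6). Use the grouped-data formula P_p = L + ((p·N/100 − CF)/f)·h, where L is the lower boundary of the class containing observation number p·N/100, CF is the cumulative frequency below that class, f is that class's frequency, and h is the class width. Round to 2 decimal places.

N = 75; target position k = 60/100 · 75 = 45.
Cumulative frequencies: 11, 34, 47, 67, 75.
Observation 45 falls in the class 1000 – <1250.
L = 1000, CF = 34, f = 13, h = 250.
P60 = 1000 + ((45 − 34)/13)·250 = 1000 + 211.538 = 1211.54.

1211.54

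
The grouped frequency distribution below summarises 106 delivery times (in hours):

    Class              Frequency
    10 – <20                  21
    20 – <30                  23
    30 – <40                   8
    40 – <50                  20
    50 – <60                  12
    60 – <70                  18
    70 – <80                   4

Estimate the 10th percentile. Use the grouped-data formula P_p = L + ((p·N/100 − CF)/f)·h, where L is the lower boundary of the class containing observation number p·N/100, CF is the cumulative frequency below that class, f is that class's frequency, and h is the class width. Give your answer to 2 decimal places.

N = 106; target position k = 10/100 · 106 = 10.6.
Cumulative frequencies: 21, 44, 52, 72, 84, 102, 106.
Observation 10.6 falls in the class 10 – <20.
L = 10, CF = 0, f = 21, h = 10.
P10 = 10 + ((10.6 − 0)/21)·10 = 10 + 5.04762 = 15.0476.

15.05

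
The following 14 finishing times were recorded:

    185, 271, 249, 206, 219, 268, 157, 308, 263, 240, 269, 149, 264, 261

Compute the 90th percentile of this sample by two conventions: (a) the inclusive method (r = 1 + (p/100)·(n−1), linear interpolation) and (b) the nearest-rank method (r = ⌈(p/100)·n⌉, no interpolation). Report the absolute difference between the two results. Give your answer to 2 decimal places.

Sorted: 149, 157, 185, 206, 219, 240, 249, 261, 263, 264, 268, 269, 271, 308.
n = 14.
(a) r = 12.7; between ranks 12 (269) and 13 (271): 270.4.
(b) the nearest-rank method: rank 13 → 271.
|270.4 − 271| = 0.6.

0.60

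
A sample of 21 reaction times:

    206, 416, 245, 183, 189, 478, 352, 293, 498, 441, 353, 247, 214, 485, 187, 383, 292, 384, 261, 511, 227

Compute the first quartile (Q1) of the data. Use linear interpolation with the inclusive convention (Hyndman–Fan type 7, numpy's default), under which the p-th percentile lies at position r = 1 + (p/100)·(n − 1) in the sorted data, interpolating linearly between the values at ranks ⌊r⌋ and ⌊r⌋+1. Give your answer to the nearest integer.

Sorted: 183, 187, 189, 206, 214, 227, 245, 247, 261, 292, 293, 352, 353, 383, 384, 416, 441, 478, 485, 498, 511.
n = 21.
r = 1 + (25/100)·(21 − 1) = 1 + 5 = 6.
r is an integer, so P25 is the value at rank 6: 227.

227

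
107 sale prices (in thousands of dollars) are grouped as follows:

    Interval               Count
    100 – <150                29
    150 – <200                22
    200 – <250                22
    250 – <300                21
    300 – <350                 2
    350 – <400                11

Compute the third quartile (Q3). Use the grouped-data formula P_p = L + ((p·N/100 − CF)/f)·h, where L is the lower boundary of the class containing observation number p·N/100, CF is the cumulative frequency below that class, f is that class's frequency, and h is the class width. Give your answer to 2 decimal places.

N = 107; target position k = 75/100 · 107 = 80.25.
Cumulative frequencies: 29, 51, 73, 94, 96, 107.
Observation 80.25 falls in the class 250 – <300.
L = 250, CF = 73, f = 21, h = 50.
P75 = 250 + ((80.25 − 73)/21)·50 = 250 + 17.2619 = 267.262.

267.26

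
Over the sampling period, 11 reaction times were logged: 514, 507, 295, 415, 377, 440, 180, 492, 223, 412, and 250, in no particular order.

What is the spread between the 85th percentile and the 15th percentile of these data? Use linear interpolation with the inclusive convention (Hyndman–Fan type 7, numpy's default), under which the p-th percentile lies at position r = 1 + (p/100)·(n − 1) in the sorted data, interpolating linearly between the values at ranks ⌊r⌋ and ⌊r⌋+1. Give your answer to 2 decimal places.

263.00

Sorted: 180, 223, 250, 295, 377, 412, 415, 440, 492, 507, 514.
n = 11.
P15: r = 2.5; ranks 2–3 are 223, 250; interpolating gives 236.5.
P85: r = 9.5; ranks 9–10 are 492, 507; interpolating gives 499.5.
Difference: 499.5 − 236.5 = 263.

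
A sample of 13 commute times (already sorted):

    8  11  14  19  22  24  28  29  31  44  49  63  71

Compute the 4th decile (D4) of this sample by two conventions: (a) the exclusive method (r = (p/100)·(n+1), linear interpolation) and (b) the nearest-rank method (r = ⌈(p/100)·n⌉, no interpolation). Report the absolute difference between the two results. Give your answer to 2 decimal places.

n = 13.
(a) r = 5.6; between ranks 5 (22) and 6 (24): 23.2.
(b) the nearest-rank method: rank 6 → 24.
|23.2 − 24| = 0.8.

0.80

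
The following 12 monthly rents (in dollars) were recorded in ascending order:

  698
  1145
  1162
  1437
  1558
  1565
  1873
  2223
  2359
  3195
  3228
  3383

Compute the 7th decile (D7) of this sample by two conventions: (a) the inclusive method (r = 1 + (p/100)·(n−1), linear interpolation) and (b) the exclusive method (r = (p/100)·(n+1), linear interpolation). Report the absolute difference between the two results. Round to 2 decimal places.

124.40

n = 12.
(a) r = 8.7; between ranks 8 (2223) and 9 (2359): 2318.2.
(b) r = 9.1; between ranks 9 (2359) and 10 (3195): 2442.6.
|2318.2 − 2442.6| = 124.4.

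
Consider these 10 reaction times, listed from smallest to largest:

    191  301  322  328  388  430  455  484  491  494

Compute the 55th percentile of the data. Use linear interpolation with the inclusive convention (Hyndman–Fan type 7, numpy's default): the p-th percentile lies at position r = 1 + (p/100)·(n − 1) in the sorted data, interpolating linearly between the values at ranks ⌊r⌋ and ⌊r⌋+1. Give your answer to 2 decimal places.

n = 10.
r = 1 + (55/100)·(10 − 1) = 1 + 4.95 = 5.95.
Rank 5 is 388 and rank 6 is 430.
Interpolate: 388 + 0.95·(430 − 388) = 388 + 0.95·42 = 427.9.

427.90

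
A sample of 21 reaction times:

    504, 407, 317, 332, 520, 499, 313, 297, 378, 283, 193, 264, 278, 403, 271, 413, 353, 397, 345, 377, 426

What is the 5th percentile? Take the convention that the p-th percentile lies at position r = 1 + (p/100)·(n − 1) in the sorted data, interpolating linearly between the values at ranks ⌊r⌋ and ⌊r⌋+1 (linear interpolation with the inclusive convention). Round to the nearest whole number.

264

Sorted: 193, 264, 271, 278, 283, 297, 313, 317, 332, 345, 353, 377, 378, 397, 403, 407, 413, 426, 499, 504, 520.
n = 21.
r = 1 + (5/100)·(21 − 1) = 1 + 1 = 2.
r is an integer, so P5 is the value at rank 2: 264.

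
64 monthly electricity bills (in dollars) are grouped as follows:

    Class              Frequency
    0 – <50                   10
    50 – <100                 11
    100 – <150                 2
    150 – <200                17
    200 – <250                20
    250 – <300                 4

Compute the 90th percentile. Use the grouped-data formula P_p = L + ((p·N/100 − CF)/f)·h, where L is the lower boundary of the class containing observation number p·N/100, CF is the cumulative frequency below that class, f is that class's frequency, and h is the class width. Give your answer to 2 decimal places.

244.00

N = 64; target position k = 90/100 · 64 = 57.6.
Cumulative frequencies: 10, 21, 23, 40, 60, 64.
Observation 57.6 falls in the class 200 – <250.
L = 200, CF = 40, f = 20, h = 50.
P90 = 200 + ((57.6 − 40)/20)·50 = 200 + 44 = 244.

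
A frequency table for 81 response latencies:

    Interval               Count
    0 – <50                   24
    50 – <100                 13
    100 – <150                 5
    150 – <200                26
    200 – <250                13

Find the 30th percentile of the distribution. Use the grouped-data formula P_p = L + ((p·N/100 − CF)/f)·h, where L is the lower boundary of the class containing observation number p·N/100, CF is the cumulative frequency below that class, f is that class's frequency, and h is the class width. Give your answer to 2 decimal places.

N = 81; target position k = 30/100 · 81 = 24.3.
Cumulative frequencies: 24, 37, 42, 68, 81.
Observation 24.3 falls in the class 50 – <100.
L = 50, CF = 24, f = 13, h = 50.
P30 = 50 + ((24.3 − 24)/13)·50 = 50 + 1.15385 = 51.1538.

51.15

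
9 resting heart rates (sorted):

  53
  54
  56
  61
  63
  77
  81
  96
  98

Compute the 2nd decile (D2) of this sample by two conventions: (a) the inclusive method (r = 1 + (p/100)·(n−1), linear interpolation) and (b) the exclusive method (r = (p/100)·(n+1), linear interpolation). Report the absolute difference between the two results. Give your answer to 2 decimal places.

n = 9.
(a) r = 2.6; between ranks 2 (54) and 3 (56): 55.2.
(b) r = 2 → value at rank 2 = 54.
|55.2 − 54| = 1.2.

1.20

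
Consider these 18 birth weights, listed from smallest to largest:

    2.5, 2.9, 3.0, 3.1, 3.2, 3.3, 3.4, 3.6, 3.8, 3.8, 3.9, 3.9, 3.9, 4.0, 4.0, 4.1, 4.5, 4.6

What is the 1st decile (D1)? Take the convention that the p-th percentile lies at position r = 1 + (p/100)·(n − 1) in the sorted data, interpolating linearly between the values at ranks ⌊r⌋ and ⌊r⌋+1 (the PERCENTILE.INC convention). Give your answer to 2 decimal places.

n = 18.
r = 1 + (10/100)·(18 − 1) = 1 + 1.7 = 2.7.
Rank 2 is 2.9 and rank 3 is 3.0.
Interpolate: 2.9 + 0.7·(3.0 − 2.9) = 2.9 + 0.7·0.1 = 2.97.

2.97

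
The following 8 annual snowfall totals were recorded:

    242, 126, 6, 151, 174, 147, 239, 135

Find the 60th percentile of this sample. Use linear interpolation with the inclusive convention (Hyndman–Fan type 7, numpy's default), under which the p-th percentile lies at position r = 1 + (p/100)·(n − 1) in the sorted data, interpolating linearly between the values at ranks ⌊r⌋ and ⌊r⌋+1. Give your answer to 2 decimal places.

Sorted: 6, 126, 135, 147, 151, 174, 239, 242.
n = 8.
r = 1 + (60/100)·(8 − 1) = 1 + 4.2 = 5.2.
Rank 5 is 151 and rank 6 is 174.
Interpolate: 151 + 0.2·(174 − 151) = 151 + 0.2·23 = 155.6.

155.60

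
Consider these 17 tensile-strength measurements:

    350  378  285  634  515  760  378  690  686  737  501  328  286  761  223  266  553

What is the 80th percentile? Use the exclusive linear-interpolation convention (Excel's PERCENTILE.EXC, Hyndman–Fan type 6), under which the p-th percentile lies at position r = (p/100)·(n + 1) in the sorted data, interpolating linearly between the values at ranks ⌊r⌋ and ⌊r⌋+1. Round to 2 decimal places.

708.80

Sorted: 223, 266, 285, 286, 328, 350, 378, 378, 501, 515, 553, 634, 686, 690, 737, 760, 761.
n = 17.
r = (80/100)·(17 + 1) = 14.4.
Rank 14 is 690 and rank 15 is 737.
Interpolate: 690 + 0.4·(737 − 690) = 690 + 0.4·47 = 708.8.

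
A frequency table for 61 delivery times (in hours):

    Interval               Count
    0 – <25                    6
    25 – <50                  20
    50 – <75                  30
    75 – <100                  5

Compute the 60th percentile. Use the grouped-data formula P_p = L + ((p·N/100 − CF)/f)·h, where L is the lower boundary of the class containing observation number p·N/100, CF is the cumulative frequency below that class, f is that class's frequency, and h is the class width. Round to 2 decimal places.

58.83

N = 61; target position k = 60/100 · 61 = 36.6.
Cumulative frequencies: 6, 26, 56, 61.
Observation 36.6 falls in the class 50 – <75.
L = 50, CF = 26, f = 30, h = 25.
P60 = 50 + ((36.6 − 26)/30)·25 = 50 + 8.83333 = 58.8333.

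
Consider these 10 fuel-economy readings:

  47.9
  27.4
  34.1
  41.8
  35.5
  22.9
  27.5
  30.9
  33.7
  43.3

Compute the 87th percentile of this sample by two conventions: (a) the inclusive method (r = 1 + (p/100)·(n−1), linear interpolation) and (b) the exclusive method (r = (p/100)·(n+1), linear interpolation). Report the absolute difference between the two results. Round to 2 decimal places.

Sorted: 22.9, 27.4, 27.5, 30.9, 33.7, 34.1, 35.5, 41.8, 43.3, 47.9.
n = 10.
(a) r = 8.83; between ranks 8 (41.8) and 9 (43.3): 43.045.
(b) r = 9.57; between ranks 9 (43.3) and 10 (47.9): 45.922.
|43.045 − 45.922| = 2.877.

2.88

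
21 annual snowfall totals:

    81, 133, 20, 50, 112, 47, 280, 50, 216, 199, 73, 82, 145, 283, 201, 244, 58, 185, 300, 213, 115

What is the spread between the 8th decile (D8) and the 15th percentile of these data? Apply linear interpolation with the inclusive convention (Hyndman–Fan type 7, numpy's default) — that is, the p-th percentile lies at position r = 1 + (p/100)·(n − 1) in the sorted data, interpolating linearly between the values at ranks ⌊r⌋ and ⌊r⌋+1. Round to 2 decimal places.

166.00

Sorted: 20, 47, 50, 50, 58, 73, 81, 82, 112, 115, 133, 145, 185, 199, 201, 213, 216, 244, 280, 283, 300.
n = 21.
P15: r = 4 (integer) → 50.
P80: r = 17 (integer) → 216.
Difference: 216 − 50 = 166.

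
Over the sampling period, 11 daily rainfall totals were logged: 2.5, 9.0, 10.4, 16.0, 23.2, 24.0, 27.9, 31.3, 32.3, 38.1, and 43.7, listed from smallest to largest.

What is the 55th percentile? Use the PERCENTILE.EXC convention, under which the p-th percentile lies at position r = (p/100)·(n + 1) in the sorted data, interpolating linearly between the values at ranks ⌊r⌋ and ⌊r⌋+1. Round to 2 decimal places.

26.34

n = 11.
r = (55/100)·(11 + 1) = 6.6.
Rank 6 is 24.0 and rank 7 is 27.9.
Interpolate: 24.0 + 0.6·(27.9 − 24.0) = 24.0 + 0.6·3.9 = 26.34.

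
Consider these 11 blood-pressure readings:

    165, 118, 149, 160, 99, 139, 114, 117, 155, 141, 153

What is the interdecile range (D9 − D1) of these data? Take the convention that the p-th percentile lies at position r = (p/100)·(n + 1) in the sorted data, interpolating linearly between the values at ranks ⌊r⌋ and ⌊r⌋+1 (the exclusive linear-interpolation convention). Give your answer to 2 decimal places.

62.00

Sorted: 99, 114, 117, 118, 139, 141, 149, 153, 155, 160, 165.
n = 11.
P10: r = 1.2; ranks 1–2 are 99, 114; interpolating gives 102.
P90: r = 10.8; ranks 10–11 are 160, 165; interpolating gives 164.
Difference: 164 − 102 = 62.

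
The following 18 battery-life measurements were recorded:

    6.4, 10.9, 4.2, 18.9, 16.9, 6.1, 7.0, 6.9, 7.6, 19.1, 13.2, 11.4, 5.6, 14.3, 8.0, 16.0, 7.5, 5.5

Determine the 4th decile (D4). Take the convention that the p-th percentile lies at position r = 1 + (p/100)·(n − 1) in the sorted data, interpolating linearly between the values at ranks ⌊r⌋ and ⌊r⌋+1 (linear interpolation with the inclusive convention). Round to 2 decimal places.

Sorted: 4.2, 5.5, 5.6, 6.1, 6.4, 6.9, 7.0, 7.5, 7.6, 8.0, 10.9, 11.4, 13.2, 14.3, 16.0, 16.9, 18.9, 19.1.
n = 18.
r = 1 + (40/100)·(18 − 1) = 1 + 6.8 = 7.8.
Rank 7 is 7.0 and rank 8 is 7.5.
Interpolate: 7.0 + 0.8·(7.5 − 7.0) = 7.0 + 0.8·0.5 = 7.4.

7.40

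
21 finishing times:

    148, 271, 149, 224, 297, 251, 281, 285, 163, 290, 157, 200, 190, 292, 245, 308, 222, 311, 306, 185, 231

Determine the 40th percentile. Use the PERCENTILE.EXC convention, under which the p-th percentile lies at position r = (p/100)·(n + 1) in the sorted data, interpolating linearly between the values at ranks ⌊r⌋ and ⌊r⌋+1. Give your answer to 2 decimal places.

223.60

Sorted: 148, 149, 157, 163, 185, 190, 200, 222, 224, 231, 245, 251, 271, 281, 285, 290, 292, 297, 306, 308, 311.
n = 21.
r = (40/100)·(21 + 1) = 8.8.
Rank 8 is 222 and rank 9 is 224.
Interpolate: 222 + 0.8·(224 − 222) = 222 + 0.8·2 = 223.6.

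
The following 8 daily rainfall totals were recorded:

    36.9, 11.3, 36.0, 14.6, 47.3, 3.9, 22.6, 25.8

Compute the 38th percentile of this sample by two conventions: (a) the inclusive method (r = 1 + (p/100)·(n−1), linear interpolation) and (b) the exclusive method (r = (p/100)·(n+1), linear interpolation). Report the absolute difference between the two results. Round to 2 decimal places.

Sorted: 3.9, 11.3, 14.6, 22.6, 25.8, 36.0, 36.9, 47.3.
n = 8.
(a) r = 3.66; between ranks 3 (14.6) and 4 (22.6): 19.88.
(b) r = 3.42; between ranks 3 (14.6) and 4 (22.6): 17.96.
|19.88 − 17.96| = 1.92.

1.92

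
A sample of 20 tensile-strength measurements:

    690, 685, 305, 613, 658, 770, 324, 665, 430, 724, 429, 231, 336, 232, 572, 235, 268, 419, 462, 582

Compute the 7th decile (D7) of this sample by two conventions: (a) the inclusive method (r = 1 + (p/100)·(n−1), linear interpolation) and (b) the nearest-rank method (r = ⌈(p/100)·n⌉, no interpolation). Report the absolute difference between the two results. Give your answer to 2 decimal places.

13.50

Sorted: 231, 232, 235, 268, 305, 324, 336, 419, 429, 430, 462, 572, 582, 613, 658, 665, 685, 690, 724, 770.
n = 20.
(a) r = 14.3; between ranks 14 (613) and 15 (658): 626.5.
(b) the nearest-rank method: rank 14 → 613.
|626.5 − 613| = 13.5.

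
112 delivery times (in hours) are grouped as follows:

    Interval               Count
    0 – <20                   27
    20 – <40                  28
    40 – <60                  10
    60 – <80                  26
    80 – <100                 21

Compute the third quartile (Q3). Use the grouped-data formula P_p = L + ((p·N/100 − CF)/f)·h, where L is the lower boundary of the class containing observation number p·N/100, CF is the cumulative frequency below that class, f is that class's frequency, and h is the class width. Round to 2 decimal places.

N = 112; target position k = 75/100 · 112 = 84.
Cumulative frequencies: 27, 55, 65, 91, 112.
Observation 84 falls in the class 60 – <80.
L = 60, CF = 65, f = 26, h = 20.
P75 = 60 + ((84 − 65)/26)·20 = 60 + 14.6154 = 74.6154.

74.62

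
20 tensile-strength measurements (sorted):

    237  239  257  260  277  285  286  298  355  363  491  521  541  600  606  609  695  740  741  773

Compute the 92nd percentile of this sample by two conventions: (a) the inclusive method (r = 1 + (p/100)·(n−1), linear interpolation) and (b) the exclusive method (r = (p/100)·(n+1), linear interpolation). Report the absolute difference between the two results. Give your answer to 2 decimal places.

n = 20.
(a) r = 18.48; between ranks 18 (740) and 19 (741): 740.48.
(b) r = 19.32; between ranks 19 (741) and 20 (773): 751.24.
|740.48 − 751.24| = 10.76.

10.76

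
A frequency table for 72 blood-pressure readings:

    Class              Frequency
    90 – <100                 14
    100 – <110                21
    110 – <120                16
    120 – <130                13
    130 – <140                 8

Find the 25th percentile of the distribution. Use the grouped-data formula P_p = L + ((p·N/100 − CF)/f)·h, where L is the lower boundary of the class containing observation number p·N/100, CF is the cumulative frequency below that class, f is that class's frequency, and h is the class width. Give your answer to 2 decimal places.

N = 72; target position k = 25/100 · 72 = 18.
Cumulative frequencies: 14, 35, 51, 64, 72.
Observation 18 falls in the class 100 – <110.
L = 100, CF = 14, f = 21, h = 10.
P25 = 100 + ((18 − 14)/21)·10 = 100 + 1.90476 = 101.905.

101.90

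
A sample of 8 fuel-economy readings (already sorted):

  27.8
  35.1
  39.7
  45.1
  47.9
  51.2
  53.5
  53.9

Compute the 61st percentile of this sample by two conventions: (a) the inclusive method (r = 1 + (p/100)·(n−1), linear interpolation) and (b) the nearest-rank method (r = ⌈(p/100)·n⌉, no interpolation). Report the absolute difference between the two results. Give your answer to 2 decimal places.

n = 8.
(a) r = 5.27; between ranks 5 (47.9) and 6 (51.2): 48.791.
(b) the nearest-rank method: rank 5 → 47.9.
|48.791 − 47.9| = 0.891.

0.89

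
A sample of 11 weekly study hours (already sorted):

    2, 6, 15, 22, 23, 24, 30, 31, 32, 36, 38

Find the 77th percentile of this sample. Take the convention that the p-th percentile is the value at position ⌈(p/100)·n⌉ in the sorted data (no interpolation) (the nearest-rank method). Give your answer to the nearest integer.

n = 11.
Position = ⌈77/100 · 11⌉ = ⌈8.47⌉ = 9.
The value at rank 9 is 32.

32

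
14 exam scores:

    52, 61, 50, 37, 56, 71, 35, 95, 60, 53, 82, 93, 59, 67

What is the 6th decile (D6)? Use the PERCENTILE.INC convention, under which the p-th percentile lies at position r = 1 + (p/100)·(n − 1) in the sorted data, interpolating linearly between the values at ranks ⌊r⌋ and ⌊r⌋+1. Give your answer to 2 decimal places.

Sorted: 35, 37, 50, 52, 53, 56, 59, 60, 61, 67, 71, 82, 93, 95.
n = 14.
r = 1 + (60/100)·(14 − 1) = 1 + 7.8 = 8.8.
Rank 8 is 60 and rank 9 is 61.
Interpolate: 60 + 0.8·(61 − 60) = 60 + 0.8·1 = 60.8.

60.80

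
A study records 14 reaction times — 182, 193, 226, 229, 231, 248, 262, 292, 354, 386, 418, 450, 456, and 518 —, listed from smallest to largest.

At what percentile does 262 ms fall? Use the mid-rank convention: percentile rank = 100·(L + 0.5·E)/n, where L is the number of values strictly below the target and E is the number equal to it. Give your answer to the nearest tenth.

Count below 262: L = 6; count equal: E = 1; n = 14.
Percentile rank = 100·(6 + 0.5·1)/14 = 100·6.5/14 = 46.43.

46.4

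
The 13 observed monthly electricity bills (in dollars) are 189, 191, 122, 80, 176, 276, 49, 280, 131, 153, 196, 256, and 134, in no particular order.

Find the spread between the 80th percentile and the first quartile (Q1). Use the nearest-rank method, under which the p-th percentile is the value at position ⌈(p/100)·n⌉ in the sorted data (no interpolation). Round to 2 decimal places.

125.00

Sorted: 49, 80, 122, 131, 134, 153, 176, 189, 191, 196, 256, 276, 280.
n = 13.
P25: rank ⌈25/100·13⌉ = 4 → 131.
P80: rank ⌈80/100·13⌉ = 11 → 256.
Difference: 256 − 131 = 125.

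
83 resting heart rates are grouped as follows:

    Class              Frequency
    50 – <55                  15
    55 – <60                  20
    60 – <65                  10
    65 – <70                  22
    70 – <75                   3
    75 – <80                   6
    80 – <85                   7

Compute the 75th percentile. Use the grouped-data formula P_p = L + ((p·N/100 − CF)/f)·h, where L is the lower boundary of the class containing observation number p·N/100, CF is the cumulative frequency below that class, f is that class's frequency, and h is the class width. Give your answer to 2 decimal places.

N = 83; target position k = 75/100 · 83 = 62.25.
Cumulative frequencies: 15, 35, 45, 67, 70, 76, 83.
Observation 62.25 falls in the class 65 – <70.
L = 65, CF = 45, f = 22, h = 5.
P75 = 65 + ((62.25 − 45)/22)·5 = 65 + 3.92045 = 68.9205.

68.92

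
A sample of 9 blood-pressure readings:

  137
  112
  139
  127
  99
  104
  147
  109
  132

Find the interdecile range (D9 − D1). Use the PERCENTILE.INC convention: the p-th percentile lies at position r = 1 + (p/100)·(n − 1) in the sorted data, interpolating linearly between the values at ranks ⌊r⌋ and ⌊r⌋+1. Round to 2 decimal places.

37.60

Sorted: 99, 104, 109, 112, 127, 132, 137, 139, 147.
n = 9.
P10: r = 1.8; ranks 1–2 are 99, 104; interpolating gives 103.
P90: r = 8.2; ranks 8–9 are 139, 147; interpolating gives 140.6.
Difference: 140.6 − 103 = 37.6.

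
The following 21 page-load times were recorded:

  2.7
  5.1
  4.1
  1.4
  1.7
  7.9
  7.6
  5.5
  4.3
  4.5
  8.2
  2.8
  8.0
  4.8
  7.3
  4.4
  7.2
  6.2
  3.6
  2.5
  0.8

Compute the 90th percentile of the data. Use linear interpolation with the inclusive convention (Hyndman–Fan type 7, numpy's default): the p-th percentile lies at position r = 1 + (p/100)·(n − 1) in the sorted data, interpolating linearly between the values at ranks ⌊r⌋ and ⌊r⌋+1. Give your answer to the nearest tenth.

7.9

Sorted: 0.8, 1.4, 1.7, 2.5, 2.7, 2.8, 3.6, 4.1, 4.3, 4.4, 4.5, 4.8, 5.1, 5.5, 6.2, 7.2, 7.3, 7.6, 7.9, 8.0, 8.2.
n = 21.
r = 1 + (90/100)·(21 − 1) = 1 + 18 = 19.
r is an integer, so P90 is the value at rank 19: 7.9.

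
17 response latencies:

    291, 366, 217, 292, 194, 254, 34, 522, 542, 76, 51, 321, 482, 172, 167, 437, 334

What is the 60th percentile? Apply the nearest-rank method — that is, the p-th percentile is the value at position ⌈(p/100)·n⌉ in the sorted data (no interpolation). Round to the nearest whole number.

Sorted: 34, 51, 76, 167, 172, 194, 217, 254, 291, 292, 321, 334, 366, 437, 482, 522, 542.
n = 17.
Position = ⌈60/100 · 17⌉ = ⌈10.2⌉ = 11.
The value at rank 11 is 321.

321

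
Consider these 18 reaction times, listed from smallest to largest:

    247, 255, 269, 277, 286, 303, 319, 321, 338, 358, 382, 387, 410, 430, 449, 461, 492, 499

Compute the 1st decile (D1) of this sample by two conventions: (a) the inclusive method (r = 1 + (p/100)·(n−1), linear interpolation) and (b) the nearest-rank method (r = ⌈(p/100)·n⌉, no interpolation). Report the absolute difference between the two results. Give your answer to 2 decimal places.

9.80

n = 18.
(a) r = 2.7; between ranks 2 (255) and 3 (269): 264.8.
(b) the nearest-rank method: rank 2 → 255.
|264.8 − 255| = 9.8.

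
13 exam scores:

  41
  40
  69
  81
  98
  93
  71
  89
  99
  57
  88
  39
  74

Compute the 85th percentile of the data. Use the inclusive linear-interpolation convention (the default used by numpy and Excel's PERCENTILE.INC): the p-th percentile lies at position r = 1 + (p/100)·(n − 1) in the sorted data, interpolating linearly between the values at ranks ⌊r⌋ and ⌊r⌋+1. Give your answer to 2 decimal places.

Sorted: 39, 40, 41, 57, 69, 71, 74, 81, 88, 89, 93, 98, 99.
n = 13.
r = 1 + (85/100)·(13 − 1) = 1 + 10.2 = 11.2.
Rank 11 is 93 and rank 12 is 98.
Interpolate: 93 + 0.2·(98 − 93) = 93 + 0.2·5 = 94.

94.00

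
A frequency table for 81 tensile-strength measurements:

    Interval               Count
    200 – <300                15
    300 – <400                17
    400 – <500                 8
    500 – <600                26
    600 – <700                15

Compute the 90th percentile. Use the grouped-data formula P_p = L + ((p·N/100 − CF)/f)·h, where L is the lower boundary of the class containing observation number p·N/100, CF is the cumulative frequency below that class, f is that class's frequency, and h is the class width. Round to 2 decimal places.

646.00

N = 81; target position k = 90/100 · 81 = 72.9.
Cumulative frequencies: 15, 32, 40, 66, 81.
Observation 72.9 falls in the class 600 – <700.
L = 600, CF = 66, f = 15, h = 100.
P90 = 600 + ((72.9 − 66)/15)·100 = 600 + 46 = 646.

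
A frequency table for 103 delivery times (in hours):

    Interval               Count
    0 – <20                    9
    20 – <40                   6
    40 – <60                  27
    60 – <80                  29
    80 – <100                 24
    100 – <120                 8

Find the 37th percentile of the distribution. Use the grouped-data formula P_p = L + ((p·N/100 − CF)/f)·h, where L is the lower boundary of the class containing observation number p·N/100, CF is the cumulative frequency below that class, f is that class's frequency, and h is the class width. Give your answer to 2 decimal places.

57.12

N = 103; target position k = 37/100 · 103 = 38.11.
Cumulative frequencies: 9, 15, 42, 71, 95, 103.
Observation 38.11 falls in the class 40 – <60.
L = 40, CF = 15, f = 27, h = 20.
P37 = 40 + ((38.11 − 15)/27)·20 = 40 + 17.1185 = 57.1185.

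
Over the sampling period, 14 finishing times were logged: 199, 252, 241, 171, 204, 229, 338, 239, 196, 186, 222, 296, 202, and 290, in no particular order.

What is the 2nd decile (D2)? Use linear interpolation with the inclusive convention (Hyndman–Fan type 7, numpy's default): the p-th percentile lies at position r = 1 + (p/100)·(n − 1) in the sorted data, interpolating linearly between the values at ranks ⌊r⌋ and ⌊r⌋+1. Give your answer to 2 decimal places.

Sorted: 171, 186, 196, 199, 202, 204, 222, 229, 239, 241, 252, 290, 296, 338.
n = 14.
r = 1 + (20/100)·(14 − 1) = 1 + 2.6 = 3.6.
Rank 3 is 196 and rank 4 is 199.
Interpolate: 196 + 0.6·(199 − 196) = 196 + 0.6·3 = 197.8.

197.80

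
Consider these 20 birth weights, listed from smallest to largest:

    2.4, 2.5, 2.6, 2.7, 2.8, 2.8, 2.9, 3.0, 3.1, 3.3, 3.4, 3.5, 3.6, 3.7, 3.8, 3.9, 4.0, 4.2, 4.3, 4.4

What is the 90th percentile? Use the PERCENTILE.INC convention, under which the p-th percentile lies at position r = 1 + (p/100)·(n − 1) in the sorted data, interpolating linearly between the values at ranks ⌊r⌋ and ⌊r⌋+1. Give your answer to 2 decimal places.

4.21

n = 20.
r = 1 + (90/100)·(20 − 1) = 1 + 17.1 = 18.1.
Rank 18 is 4.2 and rank 19 is 4.3.
Interpolate: 4.2 + 0.1·(4.3 − 4.2) = 4.2 + 0.1·0.1 = 4.21.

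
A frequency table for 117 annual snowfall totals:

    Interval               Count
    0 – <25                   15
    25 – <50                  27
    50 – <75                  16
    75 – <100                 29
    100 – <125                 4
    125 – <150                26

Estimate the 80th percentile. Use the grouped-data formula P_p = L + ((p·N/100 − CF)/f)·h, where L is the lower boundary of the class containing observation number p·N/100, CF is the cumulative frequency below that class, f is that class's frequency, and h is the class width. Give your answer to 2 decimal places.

127.50

N = 117; target position k = 80/100 · 117 = 93.6.
Cumulative frequencies: 15, 42, 58, 87, 91, 117.
Observation 93.6 falls in the class 125 – <150.
L = 125, CF = 91, f = 26, h = 25.
P80 = 125 + ((93.6 − 91)/26)·25 = 125 + 2.5 = 127.5.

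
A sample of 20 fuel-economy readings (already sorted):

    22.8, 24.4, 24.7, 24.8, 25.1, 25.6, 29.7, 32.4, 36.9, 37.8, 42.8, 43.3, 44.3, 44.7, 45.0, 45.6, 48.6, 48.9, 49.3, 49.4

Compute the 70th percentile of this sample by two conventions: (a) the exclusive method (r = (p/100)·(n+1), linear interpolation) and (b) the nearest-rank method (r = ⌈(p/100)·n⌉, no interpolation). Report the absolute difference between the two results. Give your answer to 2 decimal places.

n = 20.
(a) r = 14.7; between ranks 14 (44.7) and 15 (45.0): 44.91.
(b) the nearest-rank method: rank 14 → 44.7.
|44.91 − 44.7| = 0.21.

0.21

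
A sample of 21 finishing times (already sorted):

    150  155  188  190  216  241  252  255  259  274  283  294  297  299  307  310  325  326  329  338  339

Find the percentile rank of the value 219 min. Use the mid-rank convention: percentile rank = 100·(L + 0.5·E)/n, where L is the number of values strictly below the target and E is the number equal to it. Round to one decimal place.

Count below 219: L = 5; count equal: E = 0; n = 21.
Percentile rank = 100·(5 + 0.5·0)/21 = 100·5/21 = 23.81.

23.8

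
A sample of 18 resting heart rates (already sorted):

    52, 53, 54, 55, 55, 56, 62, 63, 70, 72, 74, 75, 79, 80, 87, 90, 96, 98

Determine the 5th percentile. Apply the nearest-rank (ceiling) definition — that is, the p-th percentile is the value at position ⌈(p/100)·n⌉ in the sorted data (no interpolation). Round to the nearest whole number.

52

n = 18.
Position = ⌈5/100 · 18⌉ = ⌈0.9⌉ = 1.
The value at rank 1 is 52.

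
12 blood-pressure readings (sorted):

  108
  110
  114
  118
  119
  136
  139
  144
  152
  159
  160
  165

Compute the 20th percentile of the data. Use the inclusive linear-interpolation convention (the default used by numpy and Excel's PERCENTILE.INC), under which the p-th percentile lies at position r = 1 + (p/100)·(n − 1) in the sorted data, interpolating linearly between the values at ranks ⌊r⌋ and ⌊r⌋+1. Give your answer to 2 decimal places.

114.80

n = 12.
r = 1 + (20/100)·(12 − 1) = 1 + 2.2 = 3.2.
Rank 3 is 114 and rank 4 is 118.
Interpolate: 114 + 0.2·(118 − 114) = 114 + 0.2·4 = 114.8.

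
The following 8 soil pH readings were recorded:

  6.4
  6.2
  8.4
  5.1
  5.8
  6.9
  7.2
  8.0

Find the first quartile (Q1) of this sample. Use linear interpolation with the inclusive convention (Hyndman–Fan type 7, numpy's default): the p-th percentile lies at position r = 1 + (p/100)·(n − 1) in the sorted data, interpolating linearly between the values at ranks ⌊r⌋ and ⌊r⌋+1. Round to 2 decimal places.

6.10

Sorted: 5.1, 5.8, 6.2, 6.4, 6.9, 7.2, 8.0, 8.4.
n = 8.
r = 1 + (25/100)·(8 − 1) = 1 + 1.75 = 2.75.
Rank 2 is 5.8 and rank 3 is 6.2.
Interpolate: 5.8 + 0.75·(6.2 − 5.8) = 5.8 + 0.75·0.4 = 6.1.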